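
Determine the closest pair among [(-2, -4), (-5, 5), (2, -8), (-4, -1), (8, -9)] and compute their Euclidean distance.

Computing all pairwise distances among 5 points:

d((-2, -4), (-5, 5)) = 9.4868
d((-2, -4), (2, -8)) = 5.6569
d((-2, -4), (-4, -1)) = 3.6056 <-- minimum
d((-2, -4), (8, -9)) = 11.1803
d((-5, 5), (2, -8)) = 14.7648
d((-5, 5), (-4, -1)) = 6.0828
d((-5, 5), (8, -9)) = 19.105
d((2, -8), (-4, -1)) = 9.2195
d((2, -8), (8, -9)) = 6.0828
d((-4, -1), (8, -9)) = 14.4222

Closest pair: (-2, -4) and (-4, -1) with distance 3.6056

The closest pair is (-2, -4) and (-4, -1) with Euclidean distance 3.6056. For 5 points, brute-force pairwise comparison is shown above. For large n, the divide-and-conquer algorithm (sort by x, recurse on halves, check the dividing strip) achieves O(n log n).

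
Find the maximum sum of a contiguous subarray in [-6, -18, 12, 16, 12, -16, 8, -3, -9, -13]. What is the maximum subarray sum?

Using Kadane's algorithm on [-6, -18, 12, 16, 12, -16, 8, -3, -9, -13]:

Scanning through the array:
Position 1 (value -18): max_ending_here = -18, max_so_far = -6
Position 2 (value 12): max_ending_here = 12, max_so_far = 12
Position 3 (value 16): max_ending_here = 28, max_so_far = 28
Position 4 (value 12): max_ending_here = 40, max_so_far = 40
Position 5 (value -16): max_ending_here = 24, max_so_far = 40
Position 6 (value 8): max_ending_here = 32, max_so_far = 40
Position 7 (value -3): max_ending_here = 29, max_so_far = 40
Position 8 (value -9): max_ending_here = 20, max_so_far = 40
Position 9 (value -13): max_ending_here = 7, max_so_far = 40

Maximum subarray: [12, 16, 12]
Maximum sum: 40

The maximum subarray is [12, 16, 12] with sum 40. This subarray runs from index 2 to index 4.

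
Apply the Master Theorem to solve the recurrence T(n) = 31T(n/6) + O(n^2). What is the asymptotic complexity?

Master Theorem for T(n) = 31T(n/6) + O(n^2):

a = 31, b = 6, c = 2
log_b(a) = log_6(31) = 1.9165

Case 3: c = 2 > log_6(31) = 1.9165
T(n) = O(n^2) = O(n^2)

For T(n) = 31T(n/6) + O(n^2): log_6(31) = 1.9165. This is Case 3 of the Master Theorem (c > log_b(a), work dominated by root), giving O(n^2).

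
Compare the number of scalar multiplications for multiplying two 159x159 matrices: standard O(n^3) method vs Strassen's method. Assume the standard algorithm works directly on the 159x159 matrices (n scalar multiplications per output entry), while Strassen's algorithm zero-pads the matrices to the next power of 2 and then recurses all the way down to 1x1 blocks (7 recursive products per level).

Matrix multiplication for 159x159 matrices:

Strassen's algorithm requires power-of-2 dimensions. Pad 159x159 to 256x256 (next power of 2).

Standard algorithm: 159^3 = 4019679 multiplications
Strassen's algorithm: 7^(log2(256)) = 7^8 = 5764801 multiplications
Difference: 4019679 - 5764801 = -1745122 (Strassen uses MORE here due to padding overhead — for small or just-over-power-of-2 n, padding can outweigh the per-level savings)

Standard: 4019679 multiplications (159^3). Strassen: 5764801 multiplications (7^8, after padding to 256x256). Strassen reduces 8 recursive multiplications to 7 at each level.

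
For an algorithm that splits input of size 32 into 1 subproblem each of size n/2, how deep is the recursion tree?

For divide and conquer with division factor 2:

Problem sizes at each level:
Level 0: 32
Level 1: 16
Level 2: 8
Level 3: 4
Level 4: 2
Level 5: 1

The root is level 0 and the size-1 base case is level 5 (the tree spans levels 0 through 5, i.e. 6 levels counting the root), so the depth is the number of divisions: log_2(32) = 5

The recursion tree depth is log_2(32) = 5. At each level, the problem size is divided by 2, so it takes 5 divisions to reduce to a base case of size 1. The algorithm makes 1 recursive call at each level.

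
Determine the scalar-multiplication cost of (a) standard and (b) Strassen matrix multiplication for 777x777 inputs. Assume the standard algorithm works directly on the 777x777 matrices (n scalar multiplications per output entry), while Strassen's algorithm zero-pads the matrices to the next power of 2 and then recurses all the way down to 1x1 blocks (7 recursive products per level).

Matrix multiplication for 777x777 matrices:

Strassen's algorithm requires power-of-2 dimensions. Pad 777x777 to 1024x1024 (next power of 2).

Standard algorithm: 777^3 = 469097433 multiplications
Strassen's algorithm: 7^(log2(1024)) = 7^10 = 282475249 multiplications
Savings: 469097433 - 282475249 = 186622184 multiplications

Standard: 469097433 multiplications (777^3). Strassen: 282475249 multiplications (7^10, after padding to 1024x1024). Strassen reduces 8 recursive multiplications to 7 at each level.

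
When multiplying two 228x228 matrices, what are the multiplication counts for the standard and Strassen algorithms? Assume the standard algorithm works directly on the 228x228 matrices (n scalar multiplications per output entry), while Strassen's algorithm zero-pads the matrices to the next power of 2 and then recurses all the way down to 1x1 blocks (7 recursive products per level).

Matrix multiplication for 228x228 matrices:

Strassen's algorithm requires power-of-2 dimensions. Pad 228x228 to 256x256 (next power of 2).

Standard algorithm: 228^3 = 11852352 multiplications
Strassen's algorithm: 7^(log2(256)) = 7^8 = 5764801 multiplications
Savings: 11852352 - 5764801 = 6087551 multiplications

Standard: 11852352 multiplications (228^3). Strassen: 5764801 multiplications (7^8, after padding to 256x256). Strassen reduces 8 recursive multiplications to 7 at each level.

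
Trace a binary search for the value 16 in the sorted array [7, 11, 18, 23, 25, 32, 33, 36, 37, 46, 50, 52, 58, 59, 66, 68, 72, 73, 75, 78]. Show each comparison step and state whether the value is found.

Binary search for 16 in [7, 11, 18, 23, 25, 32, 33, 36, 37, 46, 50, 52, 58, 59, 66, 68, 72, 73, 75, 78]:

lo=0, hi=19, mid=9, arr[mid]=46 -> 46 > 16, search left half
lo=0, hi=8, mid=4, arr[mid]=25 -> 25 > 16, search left half
lo=0, hi=3, mid=1, arr[mid]=11 -> 11 < 16, search right half
lo=2, hi=3, mid=2, arr[mid]=18 -> 18 > 16, search left half
lo=2 > hi=1, target 16 not found

Binary search determines that 16 is not in the array after 4 comparisons. The search space was exhausted without finding the target.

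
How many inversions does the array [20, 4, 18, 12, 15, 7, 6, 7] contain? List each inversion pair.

Finding inversions in [20, 4, 18, 12, 15, 7, 6, 7]:

(0, 1): arr[0]=20 > arr[1]=4
(0, 2): arr[0]=20 > arr[2]=18
(0, 3): arr[0]=20 > arr[3]=12
(0, 4): arr[0]=20 > arr[4]=15
(0, 5): arr[0]=20 > arr[5]=7
(0, 6): arr[0]=20 > arr[6]=6
(0, 7): arr[0]=20 > arr[7]=7
(2, 3): arr[2]=18 > arr[3]=12
(2, 4): arr[2]=18 > arr[4]=15
(2, 5): arr[2]=18 > arr[5]=7
(2, 6): arr[2]=18 > arr[6]=6
(2, 7): arr[2]=18 > arr[7]=7
(3, 5): arr[3]=12 > arr[5]=7
(3, 6): arr[3]=12 > arr[6]=6
(3, 7): arr[3]=12 > arr[7]=7
(4, 5): arr[4]=15 > arr[5]=7
(4, 6): arr[4]=15 > arr[6]=6
(4, 7): arr[4]=15 > arr[7]=7
(5, 6): arr[5]=7 > arr[6]=6

Total inversions: 19

The array has 19 inversion(s): (0,1), (0,2), (0,3), (0,4), (0,5), (0,6), (0,7), (2,3), (2,4), (2,5), (2,6), (2,7), (3,5), (3,6), (3,7), (4,5), (4,6), (4,7), (5,6). Each pair (i,j) satisfies i < j and arr[i] > arr[j].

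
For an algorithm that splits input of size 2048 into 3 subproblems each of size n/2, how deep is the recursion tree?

For divide and conquer with division factor 2:

Problem sizes at each level:
Level 0: 2048
Level 1: 1024
Level 2: 512
Level 3: 256
Level 4: 128
Level 5: 64
Level 6: 32
Level 7: 16
Level 8: 8
Level 9: 4
Level 10: 2
Level 11: 1

The root is level 0 and the size-1 base case is level 11 (the tree spans levels 0 through 11, i.e. 12 levels counting the root), so the depth is the number of divisions: log_2(2048) = 11

The recursion tree depth is log_2(2048) = 11. At each level, the problem size is divided by 2, so it takes 11 divisions to reduce to a base case of size 1. The algorithm makes 3 recursive calls at each level.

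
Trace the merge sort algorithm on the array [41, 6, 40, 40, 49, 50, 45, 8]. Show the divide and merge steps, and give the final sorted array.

Merge sort trace:

Split: [41, 6, 40, 40, 49, 50, 45, 8] -> [41, 6, 40, 40] and [49, 50, 45, 8]
  Split: [41, 6, 40, 40] -> [41, 6] and [40, 40]
    Split: [41, 6] -> [41] and [6]
    Merge: [41] + [6] -> [6, 41]
    Split: [40, 40] -> [40] and [40]
    Merge: [40] + [40] -> [40, 40]
  Merge: [6, 41] + [40, 40] -> [6, 40, 40, 41]
  Split: [49, 50, 45, 8] -> [49, 50] and [45, 8]
    Split: [49, 50] -> [49] and [50]
    Merge: [49] + [50] -> [49, 50]
    Split: [45, 8] -> [45] and [8]
    Merge: [45] + [8] -> [8, 45]
  Merge: [49, 50] + [8, 45] -> [8, 45, 49, 50]
Merge: [6, 40, 40, 41] + [8, 45, 49, 50] -> [6, 8, 40, 40, 41, 45, 49, 50]

Final sorted array: [6, 8, 40, 40, 41, 45, 49, 50]

The merge sort proceeds by recursively splitting the array and merging sorted halves.
After all merges, the sorted array is [6, 8, 40, 40, 41, 45, 49, 50].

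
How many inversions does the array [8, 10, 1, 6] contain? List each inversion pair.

Finding inversions in [8, 10, 1, 6]:

(0, 2): arr[0]=8 > arr[2]=1
(0, 3): arr[0]=8 > arr[3]=6
(1, 2): arr[1]=10 > arr[2]=1
(1, 3): arr[1]=10 > arr[3]=6

Total inversions: 4

The array has 4 inversion(s): (0,2), (0,3), (1,2), (1,3). Each pair (i,j) satisfies i < j and arr[i] > arr[j].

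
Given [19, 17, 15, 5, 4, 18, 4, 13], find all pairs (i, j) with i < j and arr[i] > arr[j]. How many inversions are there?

Finding inversions in [19, 17, 15, 5, 4, 18, 4, 13]:

(0, 1): arr[0]=19 > arr[1]=17
(0, 2): arr[0]=19 > arr[2]=15
(0, 3): arr[0]=19 > arr[3]=5
(0, 4): arr[0]=19 > arr[4]=4
(0, 5): arr[0]=19 > arr[5]=18
(0, 6): arr[0]=19 > arr[6]=4
(0, 7): arr[0]=19 > arr[7]=13
(1, 2): arr[1]=17 > arr[2]=15
(1, 3): arr[1]=17 > arr[3]=5
(1, 4): arr[1]=17 > arr[4]=4
(1, 6): arr[1]=17 > arr[6]=4
(1, 7): arr[1]=17 > arr[7]=13
(2, 3): arr[2]=15 > arr[3]=5
(2, 4): arr[2]=15 > arr[4]=4
(2, 6): arr[2]=15 > arr[6]=4
(2, 7): arr[2]=15 > arr[7]=13
(3, 4): arr[3]=5 > arr[4]=4
(3, 6): arr[3]=5 > arr[6]=4
(5, 6): arr[5]=18 > arr[6]=4
(5, 7): arr[5]=18 > arr[7]=13

Total inversions: 20

The array has 20 inversion(s): (0,1), (0,2), (0,3), (0,4), (0,5), (0,6), (0,7), (1,2), (1,3), (1,4), (1,6), (1,7), (2,3), (2,4), (2,6), (2,7), (3,4), (3,6), (5,6), (5,7). Each pair (i,j) satisfies i < j and arr[i] > arr[j].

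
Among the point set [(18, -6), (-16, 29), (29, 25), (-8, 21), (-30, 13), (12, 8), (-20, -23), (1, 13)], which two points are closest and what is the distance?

Computing all pairwise distances among 8 points:

d((18, -6), (-16, 29)) = 48.7955
d((18, -6), (29, 25)) = 32.8938
d((18, -6), (-8, 21)) = 37.4833
d((18, -6), (-30, 13)) = 51.6236
d((18, -6), (12, 8)) = 15.2315
d((18, -6), (-20, -23)) = 41.6293
d((18, -6), (1, 13)) = 25.4951
d((-16, 29), (29, 25)) = 45.1774
d((-16, 29), (-8, 21)) = 11.3137 <-- minimum
d((-16, 29), (-30, 13)) = 21.2603
d((-16, 29), (12, 8)) = 35.0
d((-16, 29), (-20, -23)) = 52.1536
d((-16, 29), (1, 13)) = 23.3452
d((29, 25), (-8, 21)) = 37.2156
d((29, 25), (-30, 13)) = 60.208
d((29, 25), (12, 8)) = 24.0416
d((29, 25), (-20, -23)) = 68.593
d((29, 25), (1, 13)) = 30.4631
d((-8, 21), (-30, 13)) = 23.4094
d((-8, 21), (12, 8)) = 23.8537
d((-8, 21), (-20, -23)) = 45.607
d((-8, 21), (1, 13)) = 12.0416
d((-30, 13), (12, 8)) = 42.2966
d((-30, 13), (-20, -23)) = 37.3631
d((-30, 13), (1, 13)) = 31.0
d((12, 8), (-20, -23)) = 44.5533
d((12, 8), (1, 13)) = 12.083
d((-20, -23), (1, 13)) = 41.6773

Closest pair: (-16, 29) and (-8, 21) with distance 11.3137

The closest pair is (-16, 29) and (-8, 21) with Euclidean distance 11.3137. For 8 points, brute-force pairwise comparison is shown above. For large n, the divide-and-conquer algorithm (sort by x, recurse on halves, check the dividing strip) achieves O(n log n).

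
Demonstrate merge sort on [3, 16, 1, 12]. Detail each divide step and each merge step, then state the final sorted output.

Merge sort trace:

Split: [3, 16, 1, 12] -> [3, 16] and [1, 12]
  Split: [3, 16] -> [3] and [16]
  Merge: [3] + [16] -> [3, 16]
  Split: [1, 12] -> [1] and [12]
  Merge: [1] + [12] -> [1, 12]
Merge: [3, 16] + [1, 12] -> [1, 3, 12, 16]

Final sorted array: [1, 3, 12, 16]

The merge sort proceeds by recursively splitting the array and merging sorted halves.
After all merges, the sorted array is [1, 3, 12, 16].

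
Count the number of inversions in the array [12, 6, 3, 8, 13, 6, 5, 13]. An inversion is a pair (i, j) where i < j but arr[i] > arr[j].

Finding inversions in [12, 6, 3, 8, 13, 6, 5, 13]:

(0, 1): arr[0]=12 > arr[1]=6
(0, 2): arr[0]=12 > arr[2]=3
(0, 3): arr[0]=12 > arr[3]=8
(0, 5): arr[0]=12 > arr[5]=6
(0, 6): arr[0]=12 > arr[6]=5
(1, 2): arr[1]=6 > arr[2]=3
(1, 6): arr[1]=6 > arr[6]=5
(3, 5): arr[3]=8 > arr[5]=6
(3, 6): arr[3]=8 > arr[6]=5
(4, 5): arr[4]=13 > arr[5]=6
(4, 6): arr[4]=13 > arr[6]=5
(5, 6): arr[5]=6 > arr[6]=5

Total inversions: 12

The array has 12 inversion(s): (0,1), (0,2), (0,3), (0,5), (0,6), (1,2), (1,6), (3,5), (3,6), (4,5), (4,6), (5,6). Each pair (i,j) satisfies i < j and arr[i] > arr[j].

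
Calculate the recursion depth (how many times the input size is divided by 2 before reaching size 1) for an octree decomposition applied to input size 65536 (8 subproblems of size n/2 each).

For divide and conquer with division factor 2:

Problem sizes at each level:
Level 0: 65536
Level 1: 32768
Level 2: 16384
Level 3: 8192
Level 4: 4096
Level 5: 2048
Level 6: 1024
Level 7: 512
Level 8: 256
Level 9: 128
Level 10: 64
Level 11: 32
Level 12: 16
Level 13: 8
Level 14: 4
Level 15: 2
Level 16: 1

The root is level 0 and the size-1 base case is level 16 (the tree spans levels 0 through 16, i.e. 17 levels counting the root), so the depth is the number of divisions: log_2(65536) = 16

The recursion tree depth is log_2(65536) = 16. At each level, the problem size is divided by 2, so it takes 16 divisions to reduce to a base case of size 1. The algorithm makes 8 recursive calls at each level.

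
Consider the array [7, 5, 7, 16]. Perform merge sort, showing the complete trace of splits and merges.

Merge sort trace:

Split: [7, 5, 7, 16] -> [7, 5] and [7, 16]
  Split: [7, 5] -> [7] and [5]
  Merge: [7] + [5] -> [5, 7]
  Split: [7, 16] -> [7] and [16]
  Merge: [7] + [16] -> [7, 16]
Merge: [5, 7] + [7, 16] -> [5, 7, 7, 16]

Final sorted array: [5, 7, 7, 16]

The merge sort proceeds by recursively splitting the array and merging sorted halves.
After all merges, the sorted array is [5, 7, 7, 16].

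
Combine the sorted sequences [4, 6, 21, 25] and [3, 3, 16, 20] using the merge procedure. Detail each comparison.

Merging process:

Compare 4 vs 3: take 3 from right. Merged: [3]
Compare 4 vs 3: take 3 from right. Merged: [3, 3]
Compare 4 vs 16: take 4 from left. Merged: [3, 3, 4]
Compare 6 vs 16: take 6 from left. Merged: [3, 3, 4, 6]
Compare 21 vs 16: take 16 from right. Merged: [3, 3, 4, 6, 16]
Compare 21 vs 20: take 20 from right. Merged: [3, 3, 4, 6, 16, 20]
Append remaining from left: [21, 25]. Merged: [3, 3, 4, 6, 16, 20, 21, 25]

Final merged array: [3, 3, 4, 6, 16, 20, 21, 25]
Total comparisons: 6

The merged array is [3, 3, 4, 6, 16, 20, 21, 25], requiring 6 comparisons. The merge step runs in O(n) time where n is the total number of elements.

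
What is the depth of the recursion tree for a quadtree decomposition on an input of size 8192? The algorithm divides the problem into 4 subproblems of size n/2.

For divide and conquer with division factor 2:

Problem sizes at each level:
Level 0: 8192
Level 1: 4096
Level 2: 2048
Level 3: 1024
Level 4: 512
Level 5: 256
Level 6: 128
Level 7: 64
Level 8: 32
Level 9: 16
Level 10: 8
Level 11: 4
Level 12: 2
Level 13: 1

The root is level 0 and the size-1 base case is level 13 (the tree spans levels 0 through 13, i.e. 14 levels counting the root), so the depth is the number of divisions: log_2(8192) = 13

The recursion tree depth is log_2(8192) = 13. At each level, the problem size is divided by 2, so it takes 13 divisions to reduce to a base case of size 1. The algorithm makes 4 recursive calls at each level.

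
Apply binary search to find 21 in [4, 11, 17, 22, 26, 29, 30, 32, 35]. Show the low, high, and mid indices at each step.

Binary search for 21 in [4, 11, 17, 22, 26, 29, 30, 32, 35]:

lo=0, hi=8, mid=4, arr[mid]=26 -> 26 > 21, search left half
lo=0, hi=3, mid=1, arr[mid]=11 -> 11 < 21, search right half
lo=2, hi=3, mid=2, arr[mid]=17 -> 17 < 21, search right half
lo=3, hi=3, mid=3, arr[mid]=22 -> 22 > 21, search left half
lo=3 > hi=2, target 21 not found

Binary search determines that 21 is not in the array after 4 comparisons. The search space was exhausted without finding the target.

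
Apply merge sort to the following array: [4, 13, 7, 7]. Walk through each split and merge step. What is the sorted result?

Merge sort trace:

Split: [4, 13, 7, 7] -> [4, 13] and [7, 7]
  Split: [4, 13] -> [4] and [13]
  Merge: [4] + [13] -> [4, 13]
  Split: [7, 7] -> [7] and [7]
  Merge: [7] + [7] -> [7, 7]
Merge: [4, 13] + [7, 7] -> [4, 7, 7, 13]

Final sorted array: [4, 7, 7, 13]

The merge sort proceeds by recursively splitting the array and merging sorted halves.
After all merges, the sorted array is [4, 7, 7, 13].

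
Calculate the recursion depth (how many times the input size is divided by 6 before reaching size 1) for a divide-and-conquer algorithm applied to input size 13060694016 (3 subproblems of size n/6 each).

For divide and conquer with division factor 6:

Problem sizes at each level:
Level 0: 13060694016
Level 1: 2176782336
Level 2: 362797056
Level 3: 60466176
Level 4: 10077696
Level 5: 1679616
Level 6: 279936
Level 7: 46656
Level 8: 7776
Level 9: 1296
Level 10: 216
Level 11: 36
Level 12: 6
Level 13: 1

The root is level 0 and the size-1 base case is level 13 (the tree spans levels 0 through 13, i.e. 14 levels counting the root), so the depth is the number of divisions: log_6(13060694016) = 13

The recursion tree depth is log_6(13060694016) = 13. At each level, the problem size is divided by 6, so it takes 13 divisions to reduce to a base case of size 1. The algorithm makes 3 recursive calls at each level.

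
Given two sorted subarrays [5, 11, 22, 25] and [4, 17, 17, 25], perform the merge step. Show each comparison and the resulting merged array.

Merging process:

Compare 5 vs 4: take 4 from right. Merged: [4]
Compare 5 vs 17: take 5 from left. Merged: [4, 5]
Compare 11 vs 17: take 11 from left. Merged: [4, 5, 11]
Compare 22 vs 17: take 17 from right. Merged: [4, 5, 11, 17]
Compare 22 vs 17: take 17 from right. Merged: [4, 5, 11, 17, 17]
Compare 22 vs 25: take 22 from left. Merged: [4, 5, 11, 17, 17, 22]
Compare 25 vs 25: take 25 from left. Merged: [4, 5, 11, 17, 17, 22, 25]
Append remaining from right: [25]. Merged: [4, 5, 11, 17, 17, 22, 25, 25]

Final merged array: [4, 5, 11, 17, 17, 22, 25, 25]
Total comparisons: 7

The merged array is [4, 5, 11, 17, 17, 22, 25, 25], requiring 7 comparisons. The merge step runs in O(n) time where n is the total number of elements.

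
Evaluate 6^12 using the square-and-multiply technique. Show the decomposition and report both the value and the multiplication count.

Computing 6^12 by squaring (build up from 6^1; each line after the first costs one multiplication):

6^1 = 6
6^2 = (6^1)^2 = 6^2 = 36
6^3 = 6 * 6^2 = 6 * 36 = 216
6^6 = (6^3)^2 = 216^2 = 46656
6^12 = (6^6)^2 = 46656^2 = 2176782336

Result: 2176782336
Multiplications needed: 4 (4 lines after 6^1)

6^12 = 2176782336. Using exponentiation by squaring, this requires 4 multiplications. The key idea: if the exponent is even, square the half-power; if odd, multiply by the base once.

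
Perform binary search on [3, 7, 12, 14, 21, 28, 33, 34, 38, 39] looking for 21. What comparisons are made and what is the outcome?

Binary search for 21 in [3, 7, 12, 14, 21, 28, 33, 34, 38, 39]:

lo=0, hi=9, mid=4, arr[mid]=21 -> Found target at index 4!

Binary search finds 21 at index 4 after 1 comparisons. The search repeatedly halves the search space by comparing with the middle element.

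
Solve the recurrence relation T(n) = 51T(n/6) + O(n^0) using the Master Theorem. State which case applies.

Master Theorem for T(n) = 51T(n/6) + O(n^0):

a = 51, b = 6, c = 0
log_b(a) = log_6(51) = 2.1944

Case 1: c = 0 < log_6(51) = 2.1944
T(n) = O(n^(log_6 51))

For T(n) = 51T(n/6) + O(n^0): log_6(51) = 2.1944. This is Case 1 of the Master Theorem (c < log_b(a), work dominated by leaves), giving O(n^(log_6 51)).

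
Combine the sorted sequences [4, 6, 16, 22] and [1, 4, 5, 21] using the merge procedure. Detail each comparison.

Merging process:

Compare 4 vs 1: take 1 from right. Merged: [1]
Compare 4 vs 4: take 4 from left. Merged: [1, 4]
Compare 6 vs 4: take 4 from right. Merged: [1, 4, 4]
Compare 6 vs 5: take 5 from right. Merged: [1, 4, 4, 5]
Compare 6 vs 21: take 6 from left. Merged: [1, 4, 4, 5, 6]
Compare 16 vs 21: take 16 from left. Merged: [1, 4, 4, 5, 6, 16]
Compare 22 vs 21: take 21 from right. Merged: [1, 4, 4, 5, 6, 16, 21]
Append remaining from left: [22]. Merged: [1, 4, 4, 5, 6, 16, 21, 22]

Final merged array: [1, 4, 4, 5, 6, 16, 21, 22]
Total comparisons: 7

The merged array is [1, 4, 4, 5, 6, 16, 21, 22], requiring 7 comparisons. The merge step runs in O(n) time where n is the total number of elements.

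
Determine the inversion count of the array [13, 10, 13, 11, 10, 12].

Finding inversions in [13, 10, 13, 11, 10, 12]:

(0, 1): arr[0]=13 > arr[1]=10
(0, 3): arr[0]=13 > arr[3]=11
(0, 4): arr[0]=13 > arr[4]=10
(0, 5): arr[0]=13 > arr[5]=12
(2, 3): arr[2]=13 > arr[3]=11
(2, 4): arr[2]=13 > arr[4]=10
(2, 5): arr[2]=13 > arr[5]=12
(3, 4): arr[3]=11 > arr[4]=10

Total inversions: 8

The array has 8 inversion(s): (0,1), (0,3), (0,4), (0,5), (2,3), (2,4), (2,5), (3,4). Each pair (i,j) satisfies i < j and arr[i] > arr[j].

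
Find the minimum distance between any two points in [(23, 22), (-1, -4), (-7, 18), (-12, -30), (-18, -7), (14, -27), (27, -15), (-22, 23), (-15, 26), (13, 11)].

Computing all pairwise distances among 10 points:

d((23, 22), (-1, -4)) = 35.3836
d((23, 22), (-7, 18)) = 30.2655
d((23, 22), (-12, -30)) = 62.6817
d((23, 22), (-18, -7)) = 50.2195
d((23, 22), (14, -27)) = 49.8197
d((23, 22), (27, -15)) = 37.2156
d((23, 22), (-22, 23)) = 45.0111
d((23, 22), (-15, 26)) = 38.2099
d((23, 22), (13, 11)) = 14.8661
d((-1, -4), (-7, 18)) = 22.8035
d((-1, -4), (-12, -30)) = 28.2312
d((-1, -4), (-18, -7)) = 17.2627
d((-1, -4), (14, -27)) = 27.4591
d((-1, -4), (27, -15)) = 30.0832
d((-1, -4), (-22, 23)) = 34.2053
d((-1, -4), (-15, 26)) = 33.1059
d((-1, -4), (13, 11)) = 20.5183
d((-7, 18), (-12, -30)) = 48.2597
d((-7, 18), (-18, -7)) = 27.313
d((-7, 18), (14, -27)) = 49.6588
d((-7, 18), (27, -15)) = 47.3814
d((-7, 18), (-22, 23)) = 15.8114
d((-7, 18), (-15, 26)) = 11.3137
d((-7, 18), (13, 11)) = 21.1896
d((-12, -30), (-18, -7)) = 23.7697
d((-12, -30), (14, -27)) = 26.1725
d((-12, -30), (27, -15)) = 41.7852
d((-12, -30), (-22, 23)) = 53.9351
d((-12, -30), (-15, 26)) = 56.0803
d((-12, -30), (13, 11)) = 48.0208
d((-18, -7), (14, -27)) = 37.7359
d((-18, -7), (27, -15)) = 45.7056
d((-18, -7), (-22, 23)) = 30.2655
d((-18, -7), (-15, 26)) = 33.1361
d((-18, -7), (13, 11)) = 35.8469
d((14, -27), (27, -15)) = 17.6918
d((14, -27), (-22, 23)) = 61.6117
d((14, -27), (-15, 26)) = 60.4152
d((14, -27), (13, 11)) = 38.0132
d((27, -15), (-22, 23)) = 62.0081
d((27, -15), (-15, 26)) = 58.6941
d((27, -15), (13, 11)) = 29.5296
d((-22, 23), (-15, 26)) = 7.6158 <-- minimum
d((-22, 23), (13, 11)) = 37.0
d((-15, 26), (13, 11)) = 31.7648

Closest pair: (-22, 23) and (-15, 26) with distance 7.6158

The closest pair is (-22, 23) and (-15, 26) with Euclidean distance 7.6158. For 10 points, brute-force pairwise comparison is shown above. For large n, the divide-and-conquer algorithm (sort by x, recurse on halves, check the dividing strip) achieves O(n log n).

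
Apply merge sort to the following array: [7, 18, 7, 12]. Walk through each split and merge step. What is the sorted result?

Merge sort trace:

Split: [7, 18, 7, 12] -> [7, 18] and [7, 12]
  Split: [7, 18] -> [7] and [18]
  Merge: [7] + [18] -> [7, 18]
  Split: [7, 12] -> [7] and [12]
  Merge: [7] + [12] -> [7, 12]
Merge: [7, 18] + [7, 12] -> [7, 7, 12, 18]

Final sorted array: [7, 7, 12, 18]

The merge sort proceeds by recursively splitting the array and merging sorted halves.
After all merges, the sorted array is [7, 7, 12, 18].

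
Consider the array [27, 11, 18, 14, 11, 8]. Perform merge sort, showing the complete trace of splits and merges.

Merge sort trace:

Split: [27, 11, 18, 14, 11, 8] -> [27, 11, 18] and [14, 11, 8]
  Split: [27, 11, 18] -> [27] and [11, 18]
    Split: [11, 18] -> [11] and [18]
    Merge: [11] + [18] -> [11, 18]
  Merge: [27] + [11, 18] -> [11, 18, 27]
  Split: [14, 11, 8] -> [14] and [11, 8]
    Split: [11, 8] -> [11] and [8]
    Merge: [11] + [8] -> [8, 11]
  Merge: [14] + [8, 11] -> [8, 11, 14]
Merge: [11, 18, 27] + [8, 11, 14] -> [8, 11, 11, 14, 18, 27]

Final sorted array: [8, 11, 11, 14, 18, 27]

The merge sort proceeds by recursively splitting the array and merging sorted halves.
After all merges, the sorted array is [8, 11, 11, 14, 18, 27].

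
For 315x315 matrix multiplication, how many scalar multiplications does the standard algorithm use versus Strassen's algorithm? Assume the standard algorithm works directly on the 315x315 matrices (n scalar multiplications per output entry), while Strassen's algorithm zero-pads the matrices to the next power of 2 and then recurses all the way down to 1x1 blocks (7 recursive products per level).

Matrix multiplication for 315x315 matrices:

Strassen's algorithm requires power-of-2 dimensions. Pad 315x315 to 512x512 (next power of 2).

Standard algorithm: 315^3 = 31255875 multiplications
Strassen's algorithm: 7^(log2(512)) = 7^9 = 40353607 multiplications
Difference: 31255875 - 40353607 = -9097732 (Strassen uses MORE here due to padding overhead — for small or just-over-power-of-2 n, padding can outweigh the per-level savings)

Standard: 31255875 multiplications (315^3). Strassen: 40353607 multiplications (7^9, after padding to 512x512). Strassen reduces 8 recursive multiplications to 7 at each level.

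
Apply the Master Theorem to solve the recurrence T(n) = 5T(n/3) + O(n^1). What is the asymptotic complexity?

Master Theorem for T(n) = 5T(n/3) + O(n^1):

a = 5, b = 3, c = 1
log_b(a) = log_3(5) = 1.4650

Case 1: c = 1 < log_3(5) = 1.4650
T(n) = O(n^(log_3 5))

For T(n) = 5T(n/3) + O(n^1): log_3(5) = 1.4650. This is Case 1 of the Master Theorem (c < log_b(a), work dominated by leaves), giving O(n^(log_3 5)).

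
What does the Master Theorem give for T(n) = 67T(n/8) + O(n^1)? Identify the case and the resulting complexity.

Master Theorem for T(n) = 67T(n/8) + O(n^1):

a = 67, b = 8, c = 1
log_b(a) = log_8(67) = 2.0220

Case 1: c = 1 < log_8(67) = 2.0220
T(n) = O(n^(log_8 67))

For T(n) = 67T(n/8) + O(n^1): log_8(67) = 2.0220. This is Case 1 of the Master Theorem (c < log_b(a), work dominated by leaves), giving O(n^(log_8 67)).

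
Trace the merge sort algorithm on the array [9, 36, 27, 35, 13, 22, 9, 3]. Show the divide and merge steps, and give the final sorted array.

Merge sort trace:

Split: [9, 36, 27, 35, 13, 22, 9, 3] -> [9, 36, 27, 35] and [13, 22, 9, 3]
  Split: [9, 36, 27, 35] -> [9, 36] and [27, 35]
    Split: [9, 36] -> [9] and [36]
    Merge: [9] + [36] -> [9, 36]
    Split: [27, 35] -> [27] and [35]
    Merge: [27] + [35] -> [27, 35]
  Merge: [9, 36] + [27, 35] -> [9, 27, 35, 36]
  Split: [13, 22, 9, 3] -> [13, 22] and [9, 3]
    Split: [13, 22] -> [13] and [22]
    Merge: [13] + [22] -> [13, 22]
    Split: [9, 3] -> [9] and [3]
    Merge: [9] + [3] -> [3, 9]
  Merge: [13, 22] + [3, 9] -> [3, 9, 13, 22]
Merge: [9, 27, 35, 36] + [3, 9, 13, 22] -> [3, 9, 9, 13, 22, 27, 35, 36]

Final sorted array: [3, 9, 9, 13, 22, 27, 35, 36]

The merge sort proceeds by recursively splitting the array and merging sorted halves.
After all merges, the sorted array is [3, 9, 9, 13, 22, 27, 35, 36].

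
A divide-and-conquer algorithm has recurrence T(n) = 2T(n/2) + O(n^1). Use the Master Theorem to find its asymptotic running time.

Master Theorem for T(n) = 2T(n/2) + O(n^1):

a = 2, b = 2, c = 1
log_b(a) = log_2(2) = 1.0000

Case 2: c = 1 = log_2(2) = 1.0000
T(n) = O(n^1 log n) = O(n log n)

For T(n) = 2T(n/2) + O(n^1): log_2(2) = 1.0000. This is Case 2 of the Master Theorem (c = log_b(a), equal work at all levels), giving O(n log n).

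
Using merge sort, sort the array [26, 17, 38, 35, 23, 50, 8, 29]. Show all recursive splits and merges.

Merge sort trace:

Split: [26, 17, 38, 35, 23, 50, 8, 29] -> [26, 17, 38, 35] and [23, 50, 8, 29]
  Split: [26, 17, 38, 35] -> [26, 17] and [38, 35]
    Split: [26, 17] -> [26] and [17]
    Merge: [26] + [17] -> [17, 26]
    Split: [38, 35] -> [38] and [35]
    Merge: [38] + [35] -> [35, 38]
  Merge: [17, 26] + [35, 38] -> [17, 26, 35, 38]
  Split: [23, 50, 8, 29] -> [23, 50] and [8, 29]
    Split: [23, 50] -> [23] and [50]
    Merge: [23] + [50] -> [23, 50]
    Split: [8, 29] -> [8] and [29]
    Merge: [8] + [29] -> [8, 29]
  Merge: [23, 50] + [8, 29] -> [8, 23, 29, 50]
Merge: [17, 26, 35, 38] + [8, 23, 29, 50] -> [8, 17, 23, 26, 29, 35, 38, 50]

Final sorted array: [8, 17, 23, 26, 29, 35, 38, 50]

The merge sort proceeds by recursively splitting the array and merging sorted halves.
After all merges, the sorted array is [8, 17, 23, 26, 29, 35, 38, 50].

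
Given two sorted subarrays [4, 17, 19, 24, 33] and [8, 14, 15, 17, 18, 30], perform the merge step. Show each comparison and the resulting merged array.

Merging process:

Compare 4 vs 8: take 4 from left. Merged: [4]
Compare 17 vs 8: take 8 from right. Merged: [4, 8]
Compare 17 vs 14: take 14 from right. Merged: [4, 8, 14]
Compare 17 vs 15: take 15 from right. Merged: [4, 8, 14, 15]
Compare 17 vs 17: take 17 from left. Merged: [4, 8, 14, 15, 17]
Compare 19 vs 17: take 17 from right. Merged: [4, 8, 14, 15, 17, 17]
Compare 19 vs 18: take 18 from right. Merged: [4, 8, 14, 15, 17, 17, 18]
Compare 19 vs 30: take 19 from left. Merged: [4, 8, 14, 15, 17, 17, 18, 19]
Compare 24 vs 30: take 24 from left. Merged: [4, 8, 14, 15, 17, 17, 18, 19, 24]
Compare 33 vs 30: take 30 from right. Merged: [4, 8, 14, 15, 17, 17, 18, 19, 24, 30]
Append remaining from left: [33]. Merged: [4, 8, 14, 15, 17, 17, 18, 19, 24, 30, 33]

Final merged array: [4, 8, 14, 15, 17, 17, 18, 19, 24, 30, 33]
Total comparisons: 10

The merged array is [4, 8, 14, 15, 17, 17, 18, 19, 24, 30, 33], requiring 10 comparisons. The merge step runs in O(n) time where n is the total number of elements.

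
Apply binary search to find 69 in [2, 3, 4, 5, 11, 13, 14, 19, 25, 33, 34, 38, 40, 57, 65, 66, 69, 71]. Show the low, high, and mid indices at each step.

Binary search for 69 in [2, 3, 4, 5, 11, 13, 14, 19, 25, 33, 34, 38, 40, 57, 65, 66, 69, 71]:

lo=0, hi=17, mid=8, arr[mid]=25 -> 25 < 69, search right half
lo=9, hi=17, mid=13, arr[mid]=57 -> 57 < 69, search right half
lo=14, hi=17, mid=15, arr[mid]=66 -> 66 < 69, search right half
lo=16, hi=17, mid=16, arr[mid]=69 -> Found target at index 16!

Binary search finds 69 at index 16 after 4 comparisons. The search repeatedly halves the search space by comparing with the middle element.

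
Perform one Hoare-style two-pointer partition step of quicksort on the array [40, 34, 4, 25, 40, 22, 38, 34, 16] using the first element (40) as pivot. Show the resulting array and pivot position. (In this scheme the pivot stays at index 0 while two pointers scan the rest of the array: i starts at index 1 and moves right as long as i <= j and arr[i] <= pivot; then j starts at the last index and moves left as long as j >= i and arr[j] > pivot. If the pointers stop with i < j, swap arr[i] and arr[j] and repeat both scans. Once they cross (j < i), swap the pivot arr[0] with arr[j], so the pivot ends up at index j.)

Hoare-style two-pointer partition with pivot = 40:

Initial array: [40, 34, 4, 25, 40, 22, 38, 34, 16]

Pointers start at i = 1, j = 8.
i ends at 9, j ends at 8: the pointers have crossed (j < i), so scanning stops.

Swap pivot arr[0] with arr[8] to place pivot at position 8: [16, 34, 4, 25, 40, 22, 38, 34, 40]
Pivot position: 8

After partitioning with pivot 40, the array becomes [16, 34, 4, 25, 40, 22, 38, 34, 40]. The pivot is placed at index 8. All elements to the left of the pivot are <= 40, and all elements to the right are > 40.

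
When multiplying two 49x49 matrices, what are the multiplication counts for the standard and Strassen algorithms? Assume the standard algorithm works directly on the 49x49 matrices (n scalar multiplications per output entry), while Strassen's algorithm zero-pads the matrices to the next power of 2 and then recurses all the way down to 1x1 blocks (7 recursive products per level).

Matrix multiplication for 49x49 matrices:

Strassen's algorithm requires power-of-2 dimensions. Pad 49x49 to 64x64 (next power of 2).

Standard algorithm: 49^3 = 117649 multiplications
Strassen's algorithm: 7^(log2(64)) = 7^6 = 117649 multiplications
Savings: 117649 - 117649 = 0 multiplications

Standard: 117649 multiplications (49^3). Strassen: 117649 multiplications (7^6, after padding to 64x64). Strassen reduces 8 recursive multiplications to 7 at each level.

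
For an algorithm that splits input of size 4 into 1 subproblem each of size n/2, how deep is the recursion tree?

For divide and conquer with division factor 2:

Problem sizes at each level:
Level 0: 4
Level 1: 2
Level 2: 1

The root is level 0 and the size-1 base case is level 2 (the tree spans levels 0 through 2, i.e. 3 levels counting the root), so the depth is the number of divisions: log_2(4) = 2

The recursion tree depth is log_2(4) = 2. At each level, the problem size is divided by 2, so it takes 2 divisions to reduce to a base case of size 1. The algorithm makes 1 recursive call at each level.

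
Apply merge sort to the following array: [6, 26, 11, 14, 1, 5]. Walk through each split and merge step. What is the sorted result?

Merge sort trace:

Split: [6, 26, 11, 14, 1, 5] -> [6, 26, 11] and [14, 1, 5]
  Split: [6, 26, 11] -> [6] and [26, 11]
    Split: [26, 11] -> [26] and [11]
    Merge: [26] + [11] -> [11, 26]
  Merge: [6] + [11, 26] -> [6, 11, 26]
  Split: [14, 1, 5] -> [14] and [1, 5]
    Split: [1, 5] -> [1] and [5]
    Merge: [1] + [5] -> [1, 5]
  Merge: [14] + [1, 5] -> [1, 5, 14]
Merge: [6, 11, 26] + [1, 5, 14] -> [1, 5, 6, 11, 14, 26]

Final sorted array: [1, 5, 6, 11, 14, 26]

The merge sort proceeds by recursively splitting the array and merging sorted halves.
After all merges, the sorted array is [1, 5, 6, 11, 14, 26].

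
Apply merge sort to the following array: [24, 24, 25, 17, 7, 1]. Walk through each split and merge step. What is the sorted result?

Merge sort trace:

Split: [24, 24, 25, 17, 7, 1] -> [24, 24, 25] and [17, 7, 1]
  Split: [24, 24, 25] -> [24] and [24, 25]
    Split: [24, 25] -> [24] and [25]
    Merge: [24] + [25] -> [24, 25]
  Merge: [24] + [24, 25] -> [24, 24, 25]
  Split: [17, 7, 1] -> [17] and [7, 1]
    Split: [7, 1] -> [7] and [1]
    Merge: [7] + [1] -> [1, 7]
  Merge: [17] + [1, 7] -> [1, 7, 17]
Merge: [24, 24, 25] + [1, 7, 17] -> [1, 7, 17, 24, 24, 25]

Final sorted array: [1, 7, 17, 24, 24, 25]

The merge sort proceeds by recursively splitting the array and merging sorted halves.
After all merges, the sorted array is [1, 7, 17, 24, 24, 25].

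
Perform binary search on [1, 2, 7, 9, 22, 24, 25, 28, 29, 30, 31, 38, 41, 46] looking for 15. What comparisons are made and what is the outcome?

Binary search for 15 in [1, 2, 7, 9, 22, 24, 25, 28, 29, 30, 31, 38, 41, 46]:

lo=0, hi=13, mid=6, arr[mid]=25 -> 25 > 15, search left half
lo=0, hi=5, mid=2, arr[mid]=7 -> 7 < 15, search right half
lo=3, hi=5, mid=4, arr[mid]=22 -> 22 > 15, search left half
lo=3, hi=3, mid=3, arr[mid]=9 -> 9 < 15, search right half
lo=4 > hi=3, target 15 not found

Binary search determines that 15 is not in the array after 4 comparisons. The search space was exhausted without finding the target.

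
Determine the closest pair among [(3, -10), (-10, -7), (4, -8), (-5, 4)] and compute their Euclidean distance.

Computing all pairwise distances among 4 points:

d((3, -10), (-10, -7)) = 13.3417
d((3, -10), (4, -8)) = 2.2361 <-- minimum
d((3, -10), (-5, 4)) = 16.1245
d((-10, -7), (4, -8)) = 14.0357
d((-10, -7), (-5, 4)) = 12.083
d((4, -8), (-5, 4)) = 15.0

Closest pair: (3, -10) and (4, -8) with distance 2.2361

The closest pair is (3, -10) and (4, -8) with Euclidean distance 2.2361. For 4 points, brute-force pairwise comparison is shown above. For large n, the divide-and-conquer algorithm (sort by x, recurse on halves, check the dividing strip) achieves O(n log n).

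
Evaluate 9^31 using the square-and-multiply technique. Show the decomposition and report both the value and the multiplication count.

Computing 9^31 by squaring (build up from 9^1; each line after the first costs one multiplication):

9^1 = 9
9^2 = (9^1)^2 = 9^2 = 81
9^3 = 9 * 9^2 = 9 * 81 = 729
9^6 = (9^3)^2 = 729^2 = 531441
9^7 = 9 * 9^6 = 9 * 531441 = 4782969
9^14 = (9^7)^2 = 4782969^2 = 22876792454961
9^15 = 9 * 9^14 = 9 * 22876792454961 = 205891132094649
9^30 = (9^15)^2 = 205891132094649^2 = 42391158275216203514294433201
9^31 = 9 * 9^30 = 9 * 42391158275216203514294433201 = 381520424476945831628649898809

Result: 381520424476945831628649898809
Multiplications needed: 8 (8 lines after 9^1)

9^31 = 381520424476945831628649898809. Using exponentiation by squaring, this requires 8 multiplications. The key idea: if the exponent is even, square the half-power; if odd, multiply by the base once.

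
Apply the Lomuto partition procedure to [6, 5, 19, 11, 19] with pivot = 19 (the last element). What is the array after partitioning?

Lomuto partition with pivot = 19:

Initial array: [6, 5, 19, 11, 19]

arr[0]=6 <= 19: swap with position 0, array becomes [6, 5, 19, 11, 19]
arr[1]=5 <= 19: swap with position 1, array becomes [6, 5, 19, 11, 19]
arr[2]=19 <= 19: swap with position 2, array becomes [6, 5, 19, 11, 19]
arr[3]=11 <= 19: swap with position 3, array becomes [6, 5, 19, 11, 19]

Place pivot at position 4: [6, 5, 19, 11, 19]
Pivot position: 4

After partitioning with pivot 19, the array becomes [6, 5, 19, 11, 19]. The pivot is placed at index 4. All elements to the left of the pivot are <= 19, and all elements to the right are > 19.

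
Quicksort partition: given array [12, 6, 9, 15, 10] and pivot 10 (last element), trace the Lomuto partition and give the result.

Lomuto partition with pivot = 10:

Initial array: [12, 6, 9, 15, 10]

arr[0]=12 > 10: no swap
arr[1]=6 <= 10: swap with position 0, array becomes [6, 12, 9, 15, 10]
arr[2]=9 <= 10: swap with position 1, array becomes [6, 9, 12, 15, 10]
arr[3]=15 > 10: no swap

Place pivot at position 2: [6, 9, 10, 15, 12]
Pivot position: 2

After partitioning with pivot 10, the array becomes [6, 9, 10, 15, 12]. The pivot is placed at index 2. All elements to the left of the pivot are <= 10, and all elements to the right are > 10.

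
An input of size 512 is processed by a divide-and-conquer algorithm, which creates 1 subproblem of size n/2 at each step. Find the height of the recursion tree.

For divide and conquer with division factor 2:

Problem sizes at each level:
Level 0: 512
Level 1: 256
Level 2: 128
Level 3: 64
Level 4: 32
Level 5: 16
Level 6: 8
Level 7: 4
Level 8: 2
Level 9: 1

The root is level 0 and the size-1 base case is level 9 (the tree spans levels 0 through 9, i.e. 10 levels counting the root), so the depth is the number of divisions: log_2(512) = 9

The recursion tree depth is log_2(512) = 9. At each level, the problem size is divided by 2, so it takes 9 divisions to reduce to a base case of size 1. The algorithm makes 1 recursive call at each level.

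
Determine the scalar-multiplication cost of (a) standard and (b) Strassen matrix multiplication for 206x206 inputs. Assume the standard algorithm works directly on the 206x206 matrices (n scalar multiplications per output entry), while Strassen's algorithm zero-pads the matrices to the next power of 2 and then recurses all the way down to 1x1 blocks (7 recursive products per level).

Matrix multiplication for 206x206 matrices:

Strassen's algorithm requires power-of-2 dimensions. Pad 206x206 to 256x256 (next power of 2).

Standard algorithm: 206^3 = 8741816 multiplications
Strassen's algorithm: 7^(log2(256)) = 7^8 = 5764801 multiplications
Savings: 8741816 - 5764801 = 2977015 multiplications

Standard: 8741816 multiplications (206^3). Strassen: 5764801 multiplications (7^8, after padding to 256x256). Strassen reduces 8 recursive multiplications to 7 at each level.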